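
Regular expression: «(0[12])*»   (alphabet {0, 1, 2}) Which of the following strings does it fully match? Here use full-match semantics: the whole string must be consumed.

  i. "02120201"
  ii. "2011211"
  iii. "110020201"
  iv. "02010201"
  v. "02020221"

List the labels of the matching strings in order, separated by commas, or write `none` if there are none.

iv

i → no match
ii → no match
iii → no match
iv → match
v → no match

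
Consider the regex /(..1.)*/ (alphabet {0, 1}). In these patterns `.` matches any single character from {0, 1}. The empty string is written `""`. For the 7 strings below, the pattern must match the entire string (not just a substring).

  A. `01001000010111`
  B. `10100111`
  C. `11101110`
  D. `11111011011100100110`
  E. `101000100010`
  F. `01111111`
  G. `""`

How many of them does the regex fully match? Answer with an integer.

A → no match
B. `10100111` → match
C. `11101110` → match
D → match
E. `101000100010` → match
F. `01111111` → match
G. `""` → match
Total matched: 6

6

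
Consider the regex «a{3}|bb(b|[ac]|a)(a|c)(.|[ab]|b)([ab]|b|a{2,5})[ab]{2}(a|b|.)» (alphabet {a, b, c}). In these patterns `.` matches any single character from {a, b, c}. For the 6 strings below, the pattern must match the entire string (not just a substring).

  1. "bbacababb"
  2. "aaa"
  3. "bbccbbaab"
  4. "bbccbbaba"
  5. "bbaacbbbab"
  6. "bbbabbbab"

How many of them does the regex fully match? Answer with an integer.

5

1. "bbacababb" → match
2. "aaa" → match
3. "bbccbbaab" → match
4. "bbccbbaba" → match
5. "bbaacbbbab" → no match
6. "bbbabbbab" → match
Total matched: 5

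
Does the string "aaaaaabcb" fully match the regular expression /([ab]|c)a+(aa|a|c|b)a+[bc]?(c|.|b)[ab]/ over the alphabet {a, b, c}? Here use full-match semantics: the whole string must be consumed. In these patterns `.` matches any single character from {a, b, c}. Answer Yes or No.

Yes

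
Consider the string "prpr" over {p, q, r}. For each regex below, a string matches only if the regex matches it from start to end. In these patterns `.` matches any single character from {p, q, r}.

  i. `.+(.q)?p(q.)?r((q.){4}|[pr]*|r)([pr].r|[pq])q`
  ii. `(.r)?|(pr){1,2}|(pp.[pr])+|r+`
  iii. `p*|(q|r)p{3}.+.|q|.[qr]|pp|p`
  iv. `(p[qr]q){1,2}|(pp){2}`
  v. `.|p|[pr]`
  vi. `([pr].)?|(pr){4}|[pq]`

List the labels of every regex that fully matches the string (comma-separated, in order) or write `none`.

ii

i → no match — must end with "q"
ii → match
iii → no match
iv → no match
v → no match
vi → no match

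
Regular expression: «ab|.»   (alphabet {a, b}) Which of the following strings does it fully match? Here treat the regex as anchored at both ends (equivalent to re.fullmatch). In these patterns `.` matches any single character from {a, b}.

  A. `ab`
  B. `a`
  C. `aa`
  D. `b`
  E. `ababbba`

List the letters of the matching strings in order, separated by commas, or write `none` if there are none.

A, B, D

A → match
B → match
C → no match
D → match
E → no match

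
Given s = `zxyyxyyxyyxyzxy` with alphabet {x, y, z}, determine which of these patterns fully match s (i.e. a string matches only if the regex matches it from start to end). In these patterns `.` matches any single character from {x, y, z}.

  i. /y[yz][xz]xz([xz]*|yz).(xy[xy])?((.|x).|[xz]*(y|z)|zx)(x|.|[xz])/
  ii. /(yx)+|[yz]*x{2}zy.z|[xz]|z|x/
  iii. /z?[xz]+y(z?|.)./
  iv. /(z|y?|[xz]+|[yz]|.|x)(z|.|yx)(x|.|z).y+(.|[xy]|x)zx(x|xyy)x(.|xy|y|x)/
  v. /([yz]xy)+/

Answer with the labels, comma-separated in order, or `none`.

i → no match — must start with `y`
ii → no match
iii → no match
iv → no match
v → match

v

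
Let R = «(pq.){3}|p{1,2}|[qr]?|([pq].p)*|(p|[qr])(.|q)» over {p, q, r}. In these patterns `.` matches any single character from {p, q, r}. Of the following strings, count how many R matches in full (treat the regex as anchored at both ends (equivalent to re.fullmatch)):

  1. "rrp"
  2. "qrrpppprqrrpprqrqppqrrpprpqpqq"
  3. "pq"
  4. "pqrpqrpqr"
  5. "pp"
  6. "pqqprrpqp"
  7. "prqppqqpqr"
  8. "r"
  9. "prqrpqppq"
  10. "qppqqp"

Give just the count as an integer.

5

1 → no match
2 → no match
3 → match
4 → match
5 → match
6 → no match
7 → no match
8 → match
9 → no match
10 → match
Total matched: 5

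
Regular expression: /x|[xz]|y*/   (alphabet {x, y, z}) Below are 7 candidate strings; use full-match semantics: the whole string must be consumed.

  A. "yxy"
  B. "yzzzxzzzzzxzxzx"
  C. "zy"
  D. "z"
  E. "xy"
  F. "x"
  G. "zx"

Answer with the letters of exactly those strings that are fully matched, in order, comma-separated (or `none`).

A → no match
B → no match
C → no match
D → match
E → no match
F → match
G → no match

D, F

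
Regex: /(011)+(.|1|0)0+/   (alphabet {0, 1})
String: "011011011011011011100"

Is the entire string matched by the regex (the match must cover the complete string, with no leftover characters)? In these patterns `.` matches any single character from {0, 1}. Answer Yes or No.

Yes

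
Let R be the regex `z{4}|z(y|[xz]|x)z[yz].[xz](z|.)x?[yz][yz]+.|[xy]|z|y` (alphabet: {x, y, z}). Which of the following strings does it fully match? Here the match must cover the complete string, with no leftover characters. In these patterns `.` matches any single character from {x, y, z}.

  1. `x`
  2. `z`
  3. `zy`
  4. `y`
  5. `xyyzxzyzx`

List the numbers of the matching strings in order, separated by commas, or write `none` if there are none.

1 → match
2 → match
3 → no match
4 → match
5 → no match

1, 2, 4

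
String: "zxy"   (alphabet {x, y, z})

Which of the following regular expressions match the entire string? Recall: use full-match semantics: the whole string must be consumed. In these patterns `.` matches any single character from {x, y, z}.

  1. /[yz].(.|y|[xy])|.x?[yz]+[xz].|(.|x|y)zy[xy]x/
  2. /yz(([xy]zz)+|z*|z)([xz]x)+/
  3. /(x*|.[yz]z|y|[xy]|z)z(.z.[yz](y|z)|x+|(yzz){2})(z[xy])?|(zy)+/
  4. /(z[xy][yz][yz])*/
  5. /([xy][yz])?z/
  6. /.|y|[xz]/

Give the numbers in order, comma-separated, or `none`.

1

1 → match
2 → no match — must start with "yz"
3 → no match
4 → no match
5 → no match — must end with "z"
6 → no match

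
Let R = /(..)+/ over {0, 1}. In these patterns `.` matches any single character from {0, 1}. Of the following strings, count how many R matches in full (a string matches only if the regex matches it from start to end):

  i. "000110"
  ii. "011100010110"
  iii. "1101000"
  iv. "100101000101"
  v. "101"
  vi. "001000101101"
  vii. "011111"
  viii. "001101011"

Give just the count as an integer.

5

i → match
ii → match
iii → no match
iv → match
v → no match
vi → match
vii → match
viii → no match
Total matched: 5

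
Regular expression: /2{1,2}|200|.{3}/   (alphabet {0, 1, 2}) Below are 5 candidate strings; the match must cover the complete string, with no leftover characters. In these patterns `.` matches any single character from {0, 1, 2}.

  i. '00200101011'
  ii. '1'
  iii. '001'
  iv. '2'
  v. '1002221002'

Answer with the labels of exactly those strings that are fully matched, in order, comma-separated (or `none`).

iii, iv

i → no match
ii → no match
iii → match
iv → match
v → no match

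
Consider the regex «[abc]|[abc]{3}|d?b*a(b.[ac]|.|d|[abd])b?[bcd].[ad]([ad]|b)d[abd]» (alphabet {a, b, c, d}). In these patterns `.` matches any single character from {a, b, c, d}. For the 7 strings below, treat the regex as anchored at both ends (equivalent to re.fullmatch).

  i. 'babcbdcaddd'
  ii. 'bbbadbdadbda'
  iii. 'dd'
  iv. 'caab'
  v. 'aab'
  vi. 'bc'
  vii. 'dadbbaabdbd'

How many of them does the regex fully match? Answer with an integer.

i. 'babcbdcaddd' → no match
ii. 'bbbadbdadbda' → match
iii. 'dd' → no match
iv. 'caab' → no match
v. 'aab' → match
vi. 'bc' → no match
vii. 'dadbbaabdbd' → no match
Total matched: 2

2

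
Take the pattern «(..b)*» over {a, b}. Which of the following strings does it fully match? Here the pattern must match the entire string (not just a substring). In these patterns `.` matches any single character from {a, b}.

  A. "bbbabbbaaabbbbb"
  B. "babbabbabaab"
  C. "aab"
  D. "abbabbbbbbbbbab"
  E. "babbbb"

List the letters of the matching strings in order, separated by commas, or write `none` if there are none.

B, C, D, E

A → no match
B → match
C → match
D → match
E → match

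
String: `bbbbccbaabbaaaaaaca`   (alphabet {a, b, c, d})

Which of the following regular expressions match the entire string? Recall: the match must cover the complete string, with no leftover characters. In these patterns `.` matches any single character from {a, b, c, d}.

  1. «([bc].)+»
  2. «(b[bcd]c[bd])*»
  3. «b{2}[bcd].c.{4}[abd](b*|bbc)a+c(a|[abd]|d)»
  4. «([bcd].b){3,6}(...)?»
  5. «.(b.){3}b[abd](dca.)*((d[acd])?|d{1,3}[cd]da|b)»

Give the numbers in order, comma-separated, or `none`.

3

1 → no match
2 → no match
3 → match
4 → no match
5 → no match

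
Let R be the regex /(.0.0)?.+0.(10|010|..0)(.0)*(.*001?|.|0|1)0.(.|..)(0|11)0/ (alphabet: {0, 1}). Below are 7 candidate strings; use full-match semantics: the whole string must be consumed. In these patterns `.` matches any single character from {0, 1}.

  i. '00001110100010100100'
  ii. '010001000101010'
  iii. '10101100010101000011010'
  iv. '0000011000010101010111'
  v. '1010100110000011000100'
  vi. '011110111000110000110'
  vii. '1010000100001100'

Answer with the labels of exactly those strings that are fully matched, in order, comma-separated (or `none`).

i → match
ii → no match
iii → no match
iv → no match — must end with '0'
v → no match
vi → no match
vii → match

i, vii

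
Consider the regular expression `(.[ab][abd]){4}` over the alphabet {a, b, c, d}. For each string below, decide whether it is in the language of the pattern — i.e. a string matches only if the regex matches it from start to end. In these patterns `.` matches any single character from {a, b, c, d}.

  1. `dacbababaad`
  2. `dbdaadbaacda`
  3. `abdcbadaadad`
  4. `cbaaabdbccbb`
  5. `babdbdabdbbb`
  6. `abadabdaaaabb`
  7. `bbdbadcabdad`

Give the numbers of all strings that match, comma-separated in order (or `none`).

1 → no match
2 → no match
3 → match
4 → no match
5 → match
6 → no match
7 → match

3, 5, 7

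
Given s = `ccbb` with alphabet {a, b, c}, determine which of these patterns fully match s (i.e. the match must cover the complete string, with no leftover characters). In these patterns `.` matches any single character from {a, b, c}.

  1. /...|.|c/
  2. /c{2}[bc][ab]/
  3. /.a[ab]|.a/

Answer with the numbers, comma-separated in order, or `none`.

2

1 → no match
2 → match
3 → no match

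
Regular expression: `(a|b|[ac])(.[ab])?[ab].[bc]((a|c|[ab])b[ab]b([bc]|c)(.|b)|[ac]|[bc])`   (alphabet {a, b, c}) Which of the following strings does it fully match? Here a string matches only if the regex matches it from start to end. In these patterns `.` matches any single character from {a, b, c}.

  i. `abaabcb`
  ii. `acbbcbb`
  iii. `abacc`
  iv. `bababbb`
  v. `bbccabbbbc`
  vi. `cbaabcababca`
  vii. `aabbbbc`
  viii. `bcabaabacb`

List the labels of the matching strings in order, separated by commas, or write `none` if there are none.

i → match
ii → match
iii → match
iv → match
v → match
vi → match
vii → match
viii → no match

i, ii, iii, iv, v, vi, vii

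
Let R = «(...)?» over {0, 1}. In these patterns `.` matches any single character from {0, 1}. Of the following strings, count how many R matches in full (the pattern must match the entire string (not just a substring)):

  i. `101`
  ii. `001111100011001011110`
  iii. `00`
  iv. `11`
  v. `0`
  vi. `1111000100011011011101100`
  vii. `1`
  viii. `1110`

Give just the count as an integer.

i → match
ii → no match
iii → no match
iv → no match
v → no match
vi → no match
vii → no match
viii → no match
Total matched: 1

1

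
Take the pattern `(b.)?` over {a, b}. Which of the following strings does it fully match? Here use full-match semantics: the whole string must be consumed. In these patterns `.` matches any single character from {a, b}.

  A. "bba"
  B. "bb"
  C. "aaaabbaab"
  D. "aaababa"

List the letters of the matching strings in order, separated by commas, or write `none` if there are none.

B

A → no match
B → match
C → no match
D → no match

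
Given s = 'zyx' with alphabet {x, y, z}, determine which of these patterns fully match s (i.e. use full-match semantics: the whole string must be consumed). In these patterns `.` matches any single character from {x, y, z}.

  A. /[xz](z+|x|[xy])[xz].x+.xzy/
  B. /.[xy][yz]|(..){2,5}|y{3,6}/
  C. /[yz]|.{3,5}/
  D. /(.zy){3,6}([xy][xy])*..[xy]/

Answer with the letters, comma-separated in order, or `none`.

C

A → no match — must end with 'xzy'
B → no match
C → match
D → no match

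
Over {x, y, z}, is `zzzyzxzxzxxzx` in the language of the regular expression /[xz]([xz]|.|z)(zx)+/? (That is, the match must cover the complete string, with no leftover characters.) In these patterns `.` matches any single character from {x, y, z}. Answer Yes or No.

No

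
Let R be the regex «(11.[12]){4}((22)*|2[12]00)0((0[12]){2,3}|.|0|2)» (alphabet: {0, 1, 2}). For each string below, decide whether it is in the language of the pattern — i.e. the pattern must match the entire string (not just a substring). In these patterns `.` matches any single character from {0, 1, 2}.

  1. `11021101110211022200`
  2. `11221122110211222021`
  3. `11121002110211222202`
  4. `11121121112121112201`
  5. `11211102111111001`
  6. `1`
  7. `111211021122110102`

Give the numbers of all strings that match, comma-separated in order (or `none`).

1, 7

1 → match
2 → no match
3 → no match
4 → no match
5 → no match
6 → no match — must start with `11`
7 → match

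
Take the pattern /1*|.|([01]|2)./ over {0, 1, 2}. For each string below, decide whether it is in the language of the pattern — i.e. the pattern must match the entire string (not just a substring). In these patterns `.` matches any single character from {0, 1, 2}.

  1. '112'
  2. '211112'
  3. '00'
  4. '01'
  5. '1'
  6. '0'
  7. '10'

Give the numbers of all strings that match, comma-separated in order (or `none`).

3, 4, 5, 6, 7

1. '112' → no match
2. '211112' → no match
3. '00' → match
4. '01' → match
5. '1' → match
6. '0' → match
7. '10' → match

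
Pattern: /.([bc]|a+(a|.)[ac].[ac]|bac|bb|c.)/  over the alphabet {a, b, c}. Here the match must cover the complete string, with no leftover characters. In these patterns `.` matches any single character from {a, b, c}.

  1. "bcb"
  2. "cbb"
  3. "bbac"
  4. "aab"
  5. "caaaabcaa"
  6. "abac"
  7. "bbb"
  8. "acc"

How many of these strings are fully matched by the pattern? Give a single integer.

7

1 → match
2 → match
3 → match
4 → no match
5 → match
6 → match
7 → match
8 → match
Total matched: 7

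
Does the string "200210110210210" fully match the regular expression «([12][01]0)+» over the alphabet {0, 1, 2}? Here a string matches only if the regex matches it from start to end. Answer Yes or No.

Yes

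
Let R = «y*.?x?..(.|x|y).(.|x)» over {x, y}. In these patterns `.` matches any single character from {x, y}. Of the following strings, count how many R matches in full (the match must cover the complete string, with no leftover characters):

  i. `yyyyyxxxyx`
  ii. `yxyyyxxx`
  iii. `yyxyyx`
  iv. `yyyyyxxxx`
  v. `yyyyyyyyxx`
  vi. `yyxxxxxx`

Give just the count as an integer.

i → match
ii → no match
iii → match
iv → match
v → match
vi → match
Total matched: 5

5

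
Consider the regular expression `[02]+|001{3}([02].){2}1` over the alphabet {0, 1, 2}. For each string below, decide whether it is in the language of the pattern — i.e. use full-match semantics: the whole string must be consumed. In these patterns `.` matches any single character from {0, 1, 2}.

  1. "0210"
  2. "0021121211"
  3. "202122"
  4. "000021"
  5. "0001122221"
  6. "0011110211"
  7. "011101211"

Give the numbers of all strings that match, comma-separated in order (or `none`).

1 → no match
2 → no match
3 → no match
4 → no match
5 → no match
6 → no match
7 → no match

none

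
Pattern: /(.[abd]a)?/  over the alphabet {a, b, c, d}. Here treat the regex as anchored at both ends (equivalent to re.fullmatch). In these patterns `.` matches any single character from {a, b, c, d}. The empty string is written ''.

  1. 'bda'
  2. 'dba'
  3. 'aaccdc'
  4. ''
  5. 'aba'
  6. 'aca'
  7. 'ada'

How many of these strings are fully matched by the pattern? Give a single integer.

5

1 → match
2 → match
3 → no match
4 → match
5 → match
6 → no match
7 → match
Total matched: 5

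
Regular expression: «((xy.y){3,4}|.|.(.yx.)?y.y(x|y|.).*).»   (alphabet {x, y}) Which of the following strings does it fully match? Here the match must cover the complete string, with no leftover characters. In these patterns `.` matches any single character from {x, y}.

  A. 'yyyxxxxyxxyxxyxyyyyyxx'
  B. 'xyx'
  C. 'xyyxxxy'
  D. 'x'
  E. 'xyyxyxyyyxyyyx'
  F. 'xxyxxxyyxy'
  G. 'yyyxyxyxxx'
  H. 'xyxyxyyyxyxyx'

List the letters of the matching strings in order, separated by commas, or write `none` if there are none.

H

A → no match
B → no match
C → no match
D → no match
E → no match
F → no match
G → no match
H → match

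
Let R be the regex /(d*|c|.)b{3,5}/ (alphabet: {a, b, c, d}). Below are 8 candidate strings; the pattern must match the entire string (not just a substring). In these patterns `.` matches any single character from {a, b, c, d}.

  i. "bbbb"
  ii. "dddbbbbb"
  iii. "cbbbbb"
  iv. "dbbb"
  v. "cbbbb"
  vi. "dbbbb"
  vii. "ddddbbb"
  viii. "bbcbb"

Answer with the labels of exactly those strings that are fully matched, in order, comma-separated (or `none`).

i. "bbbb" → match
ii. "dddbbbbb" → match
iii. "cbbbbb" → match
iv. "dbbb" → match
v. "cbbbb" → match
vi. "dbbbb" → match
vii. "ddddbbb" → match
viii. "bbcbb" → no match

i, ii, iii, iv, v, vi, vii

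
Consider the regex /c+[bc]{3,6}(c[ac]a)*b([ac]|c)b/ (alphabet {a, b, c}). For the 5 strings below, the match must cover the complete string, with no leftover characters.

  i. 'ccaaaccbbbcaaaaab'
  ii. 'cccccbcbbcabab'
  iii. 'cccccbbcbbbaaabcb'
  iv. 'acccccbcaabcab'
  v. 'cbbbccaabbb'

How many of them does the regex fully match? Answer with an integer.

i → no match
ii → no match
iii → no match
iv → no match — must start with 'c'
v. 'cbbbccaabbb' → no match
Total matched: 0

0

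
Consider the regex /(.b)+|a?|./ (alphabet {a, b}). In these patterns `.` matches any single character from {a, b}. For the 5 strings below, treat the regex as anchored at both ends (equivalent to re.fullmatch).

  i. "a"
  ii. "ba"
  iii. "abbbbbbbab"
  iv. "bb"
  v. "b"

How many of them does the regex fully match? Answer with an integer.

4

i → match
ii → no match
iii → match
iv → match
v → match
Total matched: 4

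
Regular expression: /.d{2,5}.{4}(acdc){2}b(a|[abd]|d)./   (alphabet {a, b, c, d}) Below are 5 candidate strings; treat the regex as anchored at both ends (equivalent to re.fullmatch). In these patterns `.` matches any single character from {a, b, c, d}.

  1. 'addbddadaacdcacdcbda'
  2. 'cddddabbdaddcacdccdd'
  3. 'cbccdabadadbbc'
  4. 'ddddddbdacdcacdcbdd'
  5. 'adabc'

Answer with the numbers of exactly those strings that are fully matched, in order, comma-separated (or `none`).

1 → no match
2 → no match
3 → no match
4 → match
5 → no match

4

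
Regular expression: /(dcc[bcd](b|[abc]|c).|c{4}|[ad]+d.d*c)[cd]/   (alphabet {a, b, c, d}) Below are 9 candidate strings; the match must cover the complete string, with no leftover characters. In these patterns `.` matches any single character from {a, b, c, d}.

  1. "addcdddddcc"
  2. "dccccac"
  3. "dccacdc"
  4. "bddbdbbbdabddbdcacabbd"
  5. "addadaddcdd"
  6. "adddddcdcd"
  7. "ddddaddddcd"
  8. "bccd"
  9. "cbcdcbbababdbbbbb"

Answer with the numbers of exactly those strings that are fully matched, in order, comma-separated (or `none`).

1 → match
2 → match
3 → no match
4 → no match
5 → no match
6 → match
7 → match
8 → no match
9 → no match

1, 2, 6, 7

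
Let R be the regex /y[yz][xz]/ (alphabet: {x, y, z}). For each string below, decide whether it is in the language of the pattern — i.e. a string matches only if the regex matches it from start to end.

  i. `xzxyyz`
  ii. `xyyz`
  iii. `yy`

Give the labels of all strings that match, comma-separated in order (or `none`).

i → no match — must start with `y`
ii → no match — must start with `y`
iii → no match

none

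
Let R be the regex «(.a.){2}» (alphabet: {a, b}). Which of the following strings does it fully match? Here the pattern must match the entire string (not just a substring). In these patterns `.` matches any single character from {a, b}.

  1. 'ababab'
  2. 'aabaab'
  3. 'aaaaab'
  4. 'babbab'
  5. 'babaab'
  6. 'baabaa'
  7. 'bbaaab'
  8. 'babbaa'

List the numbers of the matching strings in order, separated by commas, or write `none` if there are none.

2, 3, 4, 5, 6, 8

1 → no match
2 → match
3 → match
4 → match
5 → match
6 → match
7 → no match
8 → match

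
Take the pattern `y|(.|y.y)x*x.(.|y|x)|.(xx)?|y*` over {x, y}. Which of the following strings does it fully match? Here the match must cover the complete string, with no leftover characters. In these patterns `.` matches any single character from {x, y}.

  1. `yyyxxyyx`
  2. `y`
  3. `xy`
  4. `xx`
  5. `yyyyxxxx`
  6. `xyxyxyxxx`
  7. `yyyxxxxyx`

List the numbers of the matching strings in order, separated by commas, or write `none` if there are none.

2, 7

1. `yyyxxyyx` → no match
2. `y` → match
3. `xy` → no match
4. `xx` → no match
5. `yyyyxxxx` → no match
6. `xyxyxyxxx` → no match
7. `yyyxxxxyx` → match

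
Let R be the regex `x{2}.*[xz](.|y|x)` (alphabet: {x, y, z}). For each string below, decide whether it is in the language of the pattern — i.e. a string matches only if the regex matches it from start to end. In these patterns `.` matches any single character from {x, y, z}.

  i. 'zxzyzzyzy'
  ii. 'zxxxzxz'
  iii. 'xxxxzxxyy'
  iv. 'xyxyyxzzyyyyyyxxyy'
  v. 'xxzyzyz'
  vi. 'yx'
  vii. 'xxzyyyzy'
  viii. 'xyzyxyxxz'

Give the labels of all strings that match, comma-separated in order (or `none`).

vii

i. 'zxzyzzyzy' → no match — must start with 'x'
ii. 'zxxxzxz' → no match — must start with 'x'
iii. 'xxxxzxxyy' → no match
iv → no match
v. 'xxzyzyz' → no match
vi. 'yx' → no match — must start with 'x'
vii. 'xxzyyyzy' → match
viii. 'xyzyxyxxz' → no match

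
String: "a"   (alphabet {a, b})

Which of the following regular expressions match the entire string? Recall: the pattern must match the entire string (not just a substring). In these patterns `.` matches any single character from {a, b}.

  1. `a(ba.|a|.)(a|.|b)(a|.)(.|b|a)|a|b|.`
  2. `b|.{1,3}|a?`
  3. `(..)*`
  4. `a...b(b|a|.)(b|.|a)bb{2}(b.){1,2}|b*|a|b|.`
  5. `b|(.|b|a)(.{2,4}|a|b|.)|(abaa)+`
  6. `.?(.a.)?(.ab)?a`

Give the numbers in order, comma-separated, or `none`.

1 → match
2 → match
3 → no match
4 → match
5 → no match
6 → match

1, 2, 4, 6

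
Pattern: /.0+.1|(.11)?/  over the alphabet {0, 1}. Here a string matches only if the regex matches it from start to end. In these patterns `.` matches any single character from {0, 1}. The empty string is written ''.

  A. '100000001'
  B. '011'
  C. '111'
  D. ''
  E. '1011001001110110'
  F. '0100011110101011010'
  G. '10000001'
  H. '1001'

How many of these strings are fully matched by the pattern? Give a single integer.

6

A → match
B → match
C → match
D → match
E → no match
F → no match
G → match
H → match
Total matched: 6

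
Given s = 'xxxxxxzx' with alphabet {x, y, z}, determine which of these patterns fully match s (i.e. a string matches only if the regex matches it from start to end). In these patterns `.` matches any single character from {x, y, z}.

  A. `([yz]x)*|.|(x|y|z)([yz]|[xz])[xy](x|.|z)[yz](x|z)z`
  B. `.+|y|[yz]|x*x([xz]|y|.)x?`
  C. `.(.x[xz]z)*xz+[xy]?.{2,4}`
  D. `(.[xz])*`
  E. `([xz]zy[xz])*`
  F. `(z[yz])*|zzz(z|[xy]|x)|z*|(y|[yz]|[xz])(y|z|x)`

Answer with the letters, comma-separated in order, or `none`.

B, D

A → no match
B → match
C → no match
D → match
E → no match
F → no match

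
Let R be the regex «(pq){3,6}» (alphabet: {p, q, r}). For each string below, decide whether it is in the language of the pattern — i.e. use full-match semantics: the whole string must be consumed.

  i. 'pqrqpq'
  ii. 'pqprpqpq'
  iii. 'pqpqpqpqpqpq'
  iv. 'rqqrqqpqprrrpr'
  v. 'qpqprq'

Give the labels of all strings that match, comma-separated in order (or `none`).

iii

i → no match
ii → no match
iii → match
iv → no match — must start with 'pq'
v → no match — must start with 'pq'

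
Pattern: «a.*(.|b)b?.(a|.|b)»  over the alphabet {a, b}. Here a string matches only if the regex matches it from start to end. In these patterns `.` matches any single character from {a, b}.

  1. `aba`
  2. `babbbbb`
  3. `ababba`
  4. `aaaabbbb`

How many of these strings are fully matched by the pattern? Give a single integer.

2

1 → no match
2 → no match — must start with `a`
3 → match
4 → match
Total matched: 2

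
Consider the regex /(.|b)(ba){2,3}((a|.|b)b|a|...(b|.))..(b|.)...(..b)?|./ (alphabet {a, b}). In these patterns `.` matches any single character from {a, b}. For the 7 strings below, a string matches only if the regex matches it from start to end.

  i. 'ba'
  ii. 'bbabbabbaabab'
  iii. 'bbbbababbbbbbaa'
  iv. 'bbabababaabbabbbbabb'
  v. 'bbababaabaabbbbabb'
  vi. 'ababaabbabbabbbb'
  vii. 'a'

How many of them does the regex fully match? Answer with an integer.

i → no match
ii → no match
iii → no match
iv → match
v → match
vi → match
vii → match
Total matched: 4

4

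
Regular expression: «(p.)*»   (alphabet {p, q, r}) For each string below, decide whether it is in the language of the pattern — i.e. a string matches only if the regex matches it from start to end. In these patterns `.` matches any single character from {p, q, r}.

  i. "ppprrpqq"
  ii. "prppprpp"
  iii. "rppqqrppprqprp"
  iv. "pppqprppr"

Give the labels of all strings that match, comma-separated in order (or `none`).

ii

i. "ppprrpqq" → no match
ii. "prppprpp" → match
iii → no match
iv. "pppqprppr" → no match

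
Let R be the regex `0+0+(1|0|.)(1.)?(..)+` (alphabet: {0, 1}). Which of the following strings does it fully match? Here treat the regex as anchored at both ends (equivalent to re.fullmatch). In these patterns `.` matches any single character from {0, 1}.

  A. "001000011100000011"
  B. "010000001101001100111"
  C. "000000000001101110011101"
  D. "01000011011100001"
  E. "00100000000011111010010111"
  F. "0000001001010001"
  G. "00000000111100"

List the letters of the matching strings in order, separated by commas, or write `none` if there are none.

C, F, G

A → no match
B → no match
C → match
D → no match
E → no match
F → match
G → match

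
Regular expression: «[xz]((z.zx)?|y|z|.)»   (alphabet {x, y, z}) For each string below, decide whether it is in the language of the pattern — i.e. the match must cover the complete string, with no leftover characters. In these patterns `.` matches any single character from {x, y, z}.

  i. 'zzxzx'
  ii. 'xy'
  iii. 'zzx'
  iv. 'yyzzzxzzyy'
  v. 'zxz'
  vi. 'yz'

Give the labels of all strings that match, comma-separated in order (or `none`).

i, ii

i → match
ii → match
iii → no match
iv → no match
v → no match
vi → no match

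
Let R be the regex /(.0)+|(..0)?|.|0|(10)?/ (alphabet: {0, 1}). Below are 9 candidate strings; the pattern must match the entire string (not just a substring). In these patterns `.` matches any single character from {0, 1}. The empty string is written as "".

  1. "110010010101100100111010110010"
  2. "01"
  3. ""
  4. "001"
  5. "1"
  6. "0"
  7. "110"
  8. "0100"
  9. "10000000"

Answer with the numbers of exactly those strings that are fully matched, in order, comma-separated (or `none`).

1 → no match
2 → no match
3 → match
4 → no match
5 → match
6 → match
7 → match
8 → no match
9 → match

3, 5, 6, 7, 9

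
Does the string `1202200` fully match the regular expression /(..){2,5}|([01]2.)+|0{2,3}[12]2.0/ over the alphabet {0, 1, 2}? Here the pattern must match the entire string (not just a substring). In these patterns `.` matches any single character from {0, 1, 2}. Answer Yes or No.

No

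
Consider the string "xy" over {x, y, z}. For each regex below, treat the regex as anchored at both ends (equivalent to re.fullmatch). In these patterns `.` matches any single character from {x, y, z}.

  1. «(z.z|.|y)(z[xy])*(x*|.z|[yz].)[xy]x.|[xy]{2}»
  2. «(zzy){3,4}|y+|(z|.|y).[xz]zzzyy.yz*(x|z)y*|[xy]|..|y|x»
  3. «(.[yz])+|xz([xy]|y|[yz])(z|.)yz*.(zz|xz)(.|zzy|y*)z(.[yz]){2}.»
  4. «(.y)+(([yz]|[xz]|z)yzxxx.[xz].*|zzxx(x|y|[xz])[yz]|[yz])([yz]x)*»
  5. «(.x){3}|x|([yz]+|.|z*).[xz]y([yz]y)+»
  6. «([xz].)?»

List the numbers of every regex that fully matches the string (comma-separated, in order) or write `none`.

1, 2, 3, 6

1 → match
2 → match
3 → match
4 → no match
5 → no match
6 → match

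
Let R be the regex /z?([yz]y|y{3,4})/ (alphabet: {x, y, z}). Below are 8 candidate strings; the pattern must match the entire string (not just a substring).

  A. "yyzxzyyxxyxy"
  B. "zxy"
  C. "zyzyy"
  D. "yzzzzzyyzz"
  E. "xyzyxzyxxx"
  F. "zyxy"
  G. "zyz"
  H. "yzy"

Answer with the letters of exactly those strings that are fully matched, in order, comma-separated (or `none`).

none

A → no match
B → no match
C → no match
D → no match — must end with "y"
E → no match — must end with "y"
F → no match
G → no match — must end with "y"
H → no match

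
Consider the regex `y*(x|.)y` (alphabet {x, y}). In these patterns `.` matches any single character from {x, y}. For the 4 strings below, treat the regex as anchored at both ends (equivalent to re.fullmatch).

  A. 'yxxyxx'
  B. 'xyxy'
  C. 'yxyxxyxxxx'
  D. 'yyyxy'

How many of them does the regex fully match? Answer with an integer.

A. 'yxxyxx' → no match — must end with 'y'
B. 'xyxy' → no match
C. 'yxyxxyxxxx' → no match — must end with 'y'
D. 'yyyxy' → match
Total matched: 1

1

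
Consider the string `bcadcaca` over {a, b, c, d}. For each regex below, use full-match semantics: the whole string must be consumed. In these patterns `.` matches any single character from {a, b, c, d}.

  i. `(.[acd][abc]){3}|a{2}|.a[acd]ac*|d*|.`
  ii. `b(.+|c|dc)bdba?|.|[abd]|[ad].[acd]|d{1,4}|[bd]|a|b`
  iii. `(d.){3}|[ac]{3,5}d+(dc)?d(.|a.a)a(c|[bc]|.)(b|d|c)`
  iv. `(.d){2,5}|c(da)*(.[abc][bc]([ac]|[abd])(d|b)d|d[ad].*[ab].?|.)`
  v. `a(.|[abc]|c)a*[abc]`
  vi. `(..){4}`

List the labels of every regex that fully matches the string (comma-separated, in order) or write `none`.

i → no match
ii → no match
iii → no match
iv → no match
v → no match — must start with `a`
vi → match

vi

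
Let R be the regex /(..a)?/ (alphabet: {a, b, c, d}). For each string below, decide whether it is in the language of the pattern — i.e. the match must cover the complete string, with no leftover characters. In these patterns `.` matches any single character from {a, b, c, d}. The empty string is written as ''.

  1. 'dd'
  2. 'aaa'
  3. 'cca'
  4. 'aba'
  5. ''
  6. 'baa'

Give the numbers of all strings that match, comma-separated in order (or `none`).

1 → no match
2 → match
3 → match
4 → match
5 → match
6 → match

2, 3, 4, 5, 6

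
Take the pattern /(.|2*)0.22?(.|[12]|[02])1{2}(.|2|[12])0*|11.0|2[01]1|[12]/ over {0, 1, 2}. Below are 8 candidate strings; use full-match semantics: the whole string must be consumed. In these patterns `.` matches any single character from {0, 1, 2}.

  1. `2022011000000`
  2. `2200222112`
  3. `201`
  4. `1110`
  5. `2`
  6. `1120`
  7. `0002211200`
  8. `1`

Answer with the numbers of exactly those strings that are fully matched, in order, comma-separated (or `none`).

1 → match
2 → match
3 → match
4 → match
5 → match
6 → match
7 → match
8 → match

1, 2, 3, 4, 5, 6, 7, 8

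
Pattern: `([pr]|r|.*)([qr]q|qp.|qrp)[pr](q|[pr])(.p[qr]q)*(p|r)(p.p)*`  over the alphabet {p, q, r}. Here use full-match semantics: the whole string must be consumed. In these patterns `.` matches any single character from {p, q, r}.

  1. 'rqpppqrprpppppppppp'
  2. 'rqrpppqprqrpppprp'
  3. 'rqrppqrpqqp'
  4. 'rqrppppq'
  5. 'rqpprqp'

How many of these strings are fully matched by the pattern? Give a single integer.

4

1 → match
2 → match
3 → match
4 → no match
5 → match
Total matched: 4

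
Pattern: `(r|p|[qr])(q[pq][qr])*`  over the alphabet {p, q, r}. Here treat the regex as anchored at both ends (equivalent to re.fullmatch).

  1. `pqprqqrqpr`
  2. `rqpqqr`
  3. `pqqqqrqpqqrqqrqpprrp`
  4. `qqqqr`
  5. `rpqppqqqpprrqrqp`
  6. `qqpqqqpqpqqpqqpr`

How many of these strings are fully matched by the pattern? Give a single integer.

1 → match
2 → no match
3 → no match
4 → no match
5 → no match
6 → no match
Total matched: 1

1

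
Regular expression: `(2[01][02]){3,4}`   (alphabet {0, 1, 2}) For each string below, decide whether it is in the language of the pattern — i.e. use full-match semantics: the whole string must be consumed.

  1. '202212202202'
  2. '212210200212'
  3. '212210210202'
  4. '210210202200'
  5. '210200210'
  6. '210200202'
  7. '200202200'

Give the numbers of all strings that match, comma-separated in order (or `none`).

1, 2, 3, 4, 5, 6, 7

1 → match
2 → match
3 → match
4 → match
5 → match
6 → match
7 → match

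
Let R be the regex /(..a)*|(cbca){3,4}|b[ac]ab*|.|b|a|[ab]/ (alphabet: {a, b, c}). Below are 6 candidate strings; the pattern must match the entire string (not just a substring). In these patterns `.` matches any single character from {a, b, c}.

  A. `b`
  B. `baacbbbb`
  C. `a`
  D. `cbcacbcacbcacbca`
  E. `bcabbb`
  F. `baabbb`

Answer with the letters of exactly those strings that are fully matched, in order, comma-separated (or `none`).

A, C, D, E, F

A → match
B → no match
C → match
D → match
E → match
F → match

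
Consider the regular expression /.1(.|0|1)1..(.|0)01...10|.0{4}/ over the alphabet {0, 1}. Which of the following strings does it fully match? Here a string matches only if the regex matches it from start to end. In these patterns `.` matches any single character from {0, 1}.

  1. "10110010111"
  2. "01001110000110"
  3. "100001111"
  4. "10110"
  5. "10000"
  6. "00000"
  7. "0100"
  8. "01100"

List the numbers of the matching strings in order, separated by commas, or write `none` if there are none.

1 → no match
2 → no match
3 → no match
4 → no match
5 → match
6 → match
7 → no match
8 → no match

5, 6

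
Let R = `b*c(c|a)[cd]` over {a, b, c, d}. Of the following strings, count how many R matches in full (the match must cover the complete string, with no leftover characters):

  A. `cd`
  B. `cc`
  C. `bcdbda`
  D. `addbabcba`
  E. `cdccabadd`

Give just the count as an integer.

0

A → no match
B → no match
C → no match
D → no match
E → no match
Total matched: 0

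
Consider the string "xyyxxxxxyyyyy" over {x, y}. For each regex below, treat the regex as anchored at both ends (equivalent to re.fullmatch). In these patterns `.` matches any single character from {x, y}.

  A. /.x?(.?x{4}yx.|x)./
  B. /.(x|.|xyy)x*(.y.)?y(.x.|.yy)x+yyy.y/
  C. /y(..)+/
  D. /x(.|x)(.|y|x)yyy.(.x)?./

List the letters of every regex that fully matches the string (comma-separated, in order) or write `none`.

B

A → no match
B → match
C → no match — must start with "y"
D → no match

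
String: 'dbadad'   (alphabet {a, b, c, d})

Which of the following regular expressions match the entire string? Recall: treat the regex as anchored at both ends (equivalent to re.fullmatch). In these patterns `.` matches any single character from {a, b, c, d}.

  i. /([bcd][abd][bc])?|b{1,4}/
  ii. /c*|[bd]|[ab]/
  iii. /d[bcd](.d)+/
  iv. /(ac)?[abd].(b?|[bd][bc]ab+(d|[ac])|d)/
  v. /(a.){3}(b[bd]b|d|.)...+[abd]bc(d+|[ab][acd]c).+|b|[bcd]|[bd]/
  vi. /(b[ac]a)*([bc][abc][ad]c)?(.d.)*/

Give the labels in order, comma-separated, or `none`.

i → no match
ii → no match
iii → match
iv → no match
v → no match
vi → no match

iii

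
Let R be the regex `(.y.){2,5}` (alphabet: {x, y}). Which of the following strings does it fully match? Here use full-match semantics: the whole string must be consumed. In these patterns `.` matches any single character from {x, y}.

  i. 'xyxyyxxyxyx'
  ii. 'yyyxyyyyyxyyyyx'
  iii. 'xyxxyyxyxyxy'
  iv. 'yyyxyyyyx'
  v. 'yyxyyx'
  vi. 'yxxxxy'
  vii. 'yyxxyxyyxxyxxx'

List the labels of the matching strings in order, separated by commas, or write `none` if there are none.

i → no match
ii → match
iii → no match
iv → match
v → match
vi → no match
vii → no match

ii, iv, v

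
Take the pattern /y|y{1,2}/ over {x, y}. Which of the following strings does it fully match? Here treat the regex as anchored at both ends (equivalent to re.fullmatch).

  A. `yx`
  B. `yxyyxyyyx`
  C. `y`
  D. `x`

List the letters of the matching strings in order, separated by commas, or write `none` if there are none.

C

A → no match — must end with `y`
B → no match — must end with `y`
C → match
D → no match — must start with `y`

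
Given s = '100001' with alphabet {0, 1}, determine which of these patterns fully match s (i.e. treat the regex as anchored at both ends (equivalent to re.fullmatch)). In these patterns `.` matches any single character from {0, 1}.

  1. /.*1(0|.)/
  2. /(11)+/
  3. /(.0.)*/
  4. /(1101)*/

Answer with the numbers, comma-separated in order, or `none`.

1 → no match
2 → no match — must start with '11'
3 → match
4 → no match

3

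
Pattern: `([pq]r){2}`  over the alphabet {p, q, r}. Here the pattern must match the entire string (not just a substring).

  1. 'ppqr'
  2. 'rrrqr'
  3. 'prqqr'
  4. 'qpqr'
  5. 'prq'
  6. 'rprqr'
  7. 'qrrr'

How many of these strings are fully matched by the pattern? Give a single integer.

0

1. 'ppqr' → no match
2. 'rrrqr' → no match
3. 'prqqr' → no match
4. 'qpqr' → no match
5. 'prq' → no match — must end with 'r'
6. 'rprqr' → no match
7. 'qrrr' → no match
Total matched: 0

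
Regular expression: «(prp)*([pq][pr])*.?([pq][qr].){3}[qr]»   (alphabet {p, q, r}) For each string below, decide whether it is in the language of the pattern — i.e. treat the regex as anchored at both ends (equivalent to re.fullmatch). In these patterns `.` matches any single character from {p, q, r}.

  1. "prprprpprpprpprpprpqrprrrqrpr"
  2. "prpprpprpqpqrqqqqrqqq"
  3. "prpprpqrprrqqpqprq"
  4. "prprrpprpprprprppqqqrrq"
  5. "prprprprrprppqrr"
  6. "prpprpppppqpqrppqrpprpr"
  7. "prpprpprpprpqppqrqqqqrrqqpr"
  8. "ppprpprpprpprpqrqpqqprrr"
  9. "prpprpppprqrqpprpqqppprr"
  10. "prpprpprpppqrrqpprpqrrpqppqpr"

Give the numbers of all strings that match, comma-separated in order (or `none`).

5

1 → no match
2 → no match
3 → no match
4 → no match
5 → match
6 → no match
7 → no match
8 → no match
9 → no match
10 → no match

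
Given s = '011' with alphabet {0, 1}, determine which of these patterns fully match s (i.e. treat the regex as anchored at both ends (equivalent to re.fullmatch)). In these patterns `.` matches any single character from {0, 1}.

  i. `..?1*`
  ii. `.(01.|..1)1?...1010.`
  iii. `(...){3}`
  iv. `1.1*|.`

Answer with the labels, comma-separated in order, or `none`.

i

i → match
ii → no match
iii → no match
iv → no match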